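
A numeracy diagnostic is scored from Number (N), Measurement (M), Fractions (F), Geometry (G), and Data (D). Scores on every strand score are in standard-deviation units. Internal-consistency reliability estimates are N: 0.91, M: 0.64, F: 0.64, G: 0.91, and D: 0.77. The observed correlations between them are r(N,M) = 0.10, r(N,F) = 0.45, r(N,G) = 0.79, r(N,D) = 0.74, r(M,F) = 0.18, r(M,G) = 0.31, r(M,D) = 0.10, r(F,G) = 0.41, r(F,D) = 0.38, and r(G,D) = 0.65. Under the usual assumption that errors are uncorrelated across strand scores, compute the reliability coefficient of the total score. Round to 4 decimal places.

Var(N+M+F+G+D) = 5 + 2·[0.10 + 0.45 + 0.79 + 0.74 + 0.18 + 0.31 + 0.10 + 0.41 + 0.38 + 0.65] = 5 + 8.22 = 13.22.
Under uncorrelated errors the observed covariances equal the true-score covariances, so only the own-variance terms attenuate.
True-score variance = [0.91 + 0.64 + 0.64 + 0.91 + 0.77] + 8.22 = 3.87 + 8.22 = 12.09.
Reliability = 12.09 / 13.22 = 0.9145.

0.9145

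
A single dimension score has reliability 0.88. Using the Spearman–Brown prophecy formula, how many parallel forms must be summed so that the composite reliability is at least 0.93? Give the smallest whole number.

k ≥ ρ*(1−ρ₁)/(ρ₁(1−ρ*)) = 0.93·0.12 / (0.88·0.07) = 1.812.
Smallest integer k = 2.

2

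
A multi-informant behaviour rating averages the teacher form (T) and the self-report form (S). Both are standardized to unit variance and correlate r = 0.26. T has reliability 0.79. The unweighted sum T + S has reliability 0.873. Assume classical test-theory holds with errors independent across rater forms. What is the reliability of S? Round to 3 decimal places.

0.890

Var(T+S) = 2 + 2·0.26 = 2.520.
True-score variance = ρ_T + ρ_S + 2·0.26, so 0.873 = (0.79 + ρ_S + 0.52) / 2.520.
ρ_S = 0.873·2.520 − 0.79 − 0.52 = 0.890.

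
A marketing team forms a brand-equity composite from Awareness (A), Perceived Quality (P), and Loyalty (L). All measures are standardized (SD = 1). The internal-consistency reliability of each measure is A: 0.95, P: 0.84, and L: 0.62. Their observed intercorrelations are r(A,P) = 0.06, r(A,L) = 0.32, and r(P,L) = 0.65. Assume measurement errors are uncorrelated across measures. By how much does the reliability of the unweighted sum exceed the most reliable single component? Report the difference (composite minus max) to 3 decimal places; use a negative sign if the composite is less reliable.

Var(sum) = 3 + 2.06 = 5.06; true-score variance = 2.41 + 2.06 = 4.47; composite reliability = 0.8834.
Max component reliability = 0.9500.
Difference = 0.8834 − 0.9500 = -0.067.

-0.067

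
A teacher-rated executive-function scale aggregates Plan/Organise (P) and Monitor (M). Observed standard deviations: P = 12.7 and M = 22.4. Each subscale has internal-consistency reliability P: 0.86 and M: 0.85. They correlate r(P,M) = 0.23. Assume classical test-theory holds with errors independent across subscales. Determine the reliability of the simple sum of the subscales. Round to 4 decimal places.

Var(P+M) = 12.7² + 22.4² + 2·[12.7·22.4·0.23] = 663.05 + 130.861 = 793.911.
With uncorrelated errors the cross-covariances are all true-score covariance, so they carry over unchanged; only the diagonal terms shrink to ρᵢσᵢ².
True-score variance = [12.7²·0.86 + 22.4²·0.85] + 130.861 = 565.205 + 130.861 = 696.066.
Reliability = 696.066 / 793.911 = 0.8768.

0.8768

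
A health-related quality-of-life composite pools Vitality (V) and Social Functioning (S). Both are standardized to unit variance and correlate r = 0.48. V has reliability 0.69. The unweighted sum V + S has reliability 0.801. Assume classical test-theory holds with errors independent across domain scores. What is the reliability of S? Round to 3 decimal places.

0.721

Var(V+S) = 2 + 2·0.48 = 2.960.
True-score variance = ρ_V + ρ_S + 2·0.48, so 0.801 = (0.69 + ρ_S + 0.96) / 2.960.
ρ_S = 0.801·2.960 − 0.69 − 0.96 = 0.721.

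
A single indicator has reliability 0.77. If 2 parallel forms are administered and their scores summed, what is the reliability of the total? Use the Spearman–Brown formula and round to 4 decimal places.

0.8701

ρ_k = kρ / (1 + (k−1)ρ) = 2·0.77 / (1 + 1·0.77) = 1.540 / 1.770 = 0.8701.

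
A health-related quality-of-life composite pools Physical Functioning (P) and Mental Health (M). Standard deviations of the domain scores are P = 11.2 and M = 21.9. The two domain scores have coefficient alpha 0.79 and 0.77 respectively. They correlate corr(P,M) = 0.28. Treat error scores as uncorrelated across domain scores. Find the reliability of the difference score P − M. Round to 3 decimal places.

Var(P−M) = 11.2² + 21.9² − 2·11.2·21.9·0.28 = 605.05 − 137.357 = 467.693.
Because errors are independent across components, Cov(Tᵢ,Tⱼ) = Cov(Xᵢ,Xⱼ); the off-diagonal part of the true-score variance is the same as above.
True-score variance = [11.2²·0.79 + 21.9²·0.77] − 137.357 = 468.397 − 137.357 = 331.04.
Reliability = 331.04 / 467.693 = 0.708.

0.708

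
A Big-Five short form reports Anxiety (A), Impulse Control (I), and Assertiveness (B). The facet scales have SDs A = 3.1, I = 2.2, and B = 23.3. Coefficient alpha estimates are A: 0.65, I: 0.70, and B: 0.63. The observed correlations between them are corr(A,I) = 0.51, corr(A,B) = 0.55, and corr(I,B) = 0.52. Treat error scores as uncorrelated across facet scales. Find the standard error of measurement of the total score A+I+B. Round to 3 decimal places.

Var(total) = 557.34 + 139.72 = 697.06.
True-score variance = 351.655 + 139.72 = 491.375, so reliability = 0.7049.
Error variance = 697.06 − 491.375 = 205.685; SEM = √205.685 = 14.342.

14.342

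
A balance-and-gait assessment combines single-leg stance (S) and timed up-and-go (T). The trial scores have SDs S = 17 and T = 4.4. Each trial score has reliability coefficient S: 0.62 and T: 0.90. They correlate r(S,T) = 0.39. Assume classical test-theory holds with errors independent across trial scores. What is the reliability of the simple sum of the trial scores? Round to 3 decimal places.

Var(S+T) = 17² + 4.4² + 2·[17·4.4·0.39] = 308.36 + 58.344 = 366.704.
With uncorrelated errors the cross-covariances are all true-score covariance, so they carry over unchanged; only the diagonal terms shrink to ρᵢσᵢ².
True-score variance = [17²·0.62 + 4.4²·0.90] + 58.344 = 196.604 + 58.344 = 254.948.
Reliability = 254.948 / 366.704 = 0.695.

0.695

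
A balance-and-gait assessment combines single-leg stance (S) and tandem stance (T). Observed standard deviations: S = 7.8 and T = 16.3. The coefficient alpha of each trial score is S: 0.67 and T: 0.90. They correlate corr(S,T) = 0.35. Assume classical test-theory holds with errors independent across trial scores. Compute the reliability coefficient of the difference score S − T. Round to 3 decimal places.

0.804

Var(S−T) = 7.8² + 16.3² − 2·7.8·16.3·0.35 = 326.53 − 88.998 = 237.532.
With uncorrelated errors the cross-covariances are all true-score covariance, so they carry over unchanged; only the diagonal terms shrink to ρᵢσᵢ².
True-score variance = [7.8²·0.67 + 16.3²·0.90] − 88.998 = 279.884 − 88.998 = 190.886.
Reliability = 190.886 / 237.532 = 0.804.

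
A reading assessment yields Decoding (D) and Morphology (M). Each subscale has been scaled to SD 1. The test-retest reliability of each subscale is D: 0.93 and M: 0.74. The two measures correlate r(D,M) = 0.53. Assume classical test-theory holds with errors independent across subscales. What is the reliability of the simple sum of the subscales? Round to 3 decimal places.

Var(D+M) = 2 + 2·[0.53] = 2 + 1.06 = 3.06.
With uncorrelated errors the cross-covariances are all true-score covariance, so they carry over unchanged; only the diagonal terms shrink to ρᵢσᵢ².
True-score variance = [0.93 + 0.74] + 1.06 = 1.67 + 1.06 = 2.73.
Reliability = 2.73 / 3.06 = 0.892.

0.892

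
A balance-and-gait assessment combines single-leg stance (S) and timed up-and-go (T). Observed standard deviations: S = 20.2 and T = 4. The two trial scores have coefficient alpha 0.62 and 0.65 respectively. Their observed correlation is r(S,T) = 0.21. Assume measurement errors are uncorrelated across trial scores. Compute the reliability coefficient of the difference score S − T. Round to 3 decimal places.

0.588

Var(S−T) = 20.2² + 4² − 2·20.2·4·0.21 = 424.04 − 33.936 = 390.104.
Under uncorrelated errors the observed covariances equal the true-score covariances, so only the own-variance terms attenuate.
True-score variance = [20.2²·0.62 + 4²·0.65] − 33.936 = 263.385 − 33.936 = 229.449.
Reliability = 229.449 / 390.104 = 0.588.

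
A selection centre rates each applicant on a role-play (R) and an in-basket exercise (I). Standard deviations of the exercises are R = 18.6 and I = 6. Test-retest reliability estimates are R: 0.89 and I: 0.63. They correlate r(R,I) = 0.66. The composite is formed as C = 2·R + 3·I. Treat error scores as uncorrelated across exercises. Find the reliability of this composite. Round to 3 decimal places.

0.895

Var(C) = 2²·18.6² + 3²·6² + 2·[6·18.6·6·0.66] = 1707.84 + 883.872 = 2591.71.
Because errors are independent across components, Cov(Tᵢ,Tⱼ) = Cov(Xᵢ,Xⱼ); the off-diagonal part of the true-score variance is the same as above.
True-score variance = [2²·18.6²·0.89 + 3²·6²·0.63] + 883.872 = 1435.74 + 883.872 = 2319.61.
Reliability = 2319.61 / 2591.71 = 0.895.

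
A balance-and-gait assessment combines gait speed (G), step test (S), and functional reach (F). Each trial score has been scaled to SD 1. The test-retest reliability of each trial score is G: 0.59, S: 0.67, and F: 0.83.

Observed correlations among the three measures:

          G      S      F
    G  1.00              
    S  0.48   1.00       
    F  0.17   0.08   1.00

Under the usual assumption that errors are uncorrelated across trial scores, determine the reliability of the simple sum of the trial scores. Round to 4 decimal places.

0.7960

Var(G+S+F) = 3 + 2·[0.48 + 0.17 + 0.08] = 3 + 1.46 = 4.46.
Because errors are independent across components, Cov(Tᵢ,Tⱼ) = Cov(Xᵢ,Xⱼ); the off-diagonal part of the true-score variance is the same as above.
True-score variance = [0.59 + 0.67 + 0.83] + 1.46 = 2.09 + 1.46 = 3.55.
Reliability = 3.55 / 4.46 = 0.7960.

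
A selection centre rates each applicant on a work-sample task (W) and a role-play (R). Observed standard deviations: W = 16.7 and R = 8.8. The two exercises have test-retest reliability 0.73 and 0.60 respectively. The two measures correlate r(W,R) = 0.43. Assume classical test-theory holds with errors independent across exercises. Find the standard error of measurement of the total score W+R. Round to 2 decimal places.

10.31

Var(total) = 356.33 + 126.386 = 482.716.
True-score variance = 250.054 + 126.386 = 376.439, so reliability = 0.7798.
Error variance = 482.716 − 376.439 = 106.276; SEM = √106.276 = 10.31.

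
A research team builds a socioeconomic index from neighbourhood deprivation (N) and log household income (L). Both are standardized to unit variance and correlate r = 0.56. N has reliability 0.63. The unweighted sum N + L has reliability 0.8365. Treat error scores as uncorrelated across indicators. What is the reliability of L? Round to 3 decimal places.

0.860

Var(N+L) = 2 + 2·0.56 = 3.120.
True-score variance = ρ_N + ρ_L + 2·0.56, so 0.8365 = (0.63 + ρ_L + 1.12) / 3.120.
ρ_L = 0.8365·3.120 − 0.63 − 1.12 = 0.860.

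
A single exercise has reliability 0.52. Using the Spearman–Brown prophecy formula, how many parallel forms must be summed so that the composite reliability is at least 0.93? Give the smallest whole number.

k ≥ ρ*(1−ρ₁)/(ρ₁(1−ρ*)) = 0.93·0.48 / (0.52·0.07) = 12.264.
Smallest integer k = 13.

13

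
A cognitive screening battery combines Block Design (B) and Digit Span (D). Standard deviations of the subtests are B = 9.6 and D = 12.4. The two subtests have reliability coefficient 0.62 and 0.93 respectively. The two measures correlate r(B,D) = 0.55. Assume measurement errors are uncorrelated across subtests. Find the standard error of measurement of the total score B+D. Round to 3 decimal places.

6.766

Var(total) = 245.92 + 130.944 = 376.864.
True-score variance = 200.136 + 130.944 = 331.08, so reliability = 0.8785.
Error variance = 376.864 − 331.08 = 45.784; SEM = √45.784 = 6.766.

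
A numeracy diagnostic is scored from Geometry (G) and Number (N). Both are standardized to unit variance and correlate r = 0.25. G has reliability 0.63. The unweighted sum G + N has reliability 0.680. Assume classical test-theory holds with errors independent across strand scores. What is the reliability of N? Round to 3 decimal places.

Var(G+N) = 2 + 2·0.25 = 2.500.
True-score variance = ρ_G + ρ_N + 2·0.25, so 0.680 = (0.63 + ρ_N + 0.50) / 2.500.
ρ_N = 0.680·2.500 − 0.63 − 0.50 = 0.570.

0.570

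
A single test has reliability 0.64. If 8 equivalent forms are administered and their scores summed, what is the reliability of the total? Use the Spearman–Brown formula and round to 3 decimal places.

ρ_k = kρ / (1 + (k−1)ρ) = 8·0.64 / (1 + 7·0.64) = 5.120 / 5.480 = 0.934.

0.934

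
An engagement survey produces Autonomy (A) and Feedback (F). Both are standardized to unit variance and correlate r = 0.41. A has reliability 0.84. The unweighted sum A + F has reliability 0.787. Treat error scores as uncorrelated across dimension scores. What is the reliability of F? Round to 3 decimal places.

0.559

Var(A+F) = 2 + 2·0.41 = 2.820.
True-score variance = ρ_A + ρ_F + 2·0.41, so 0.787 = (0.84 + ρ_F + 0.82) / 2.820.
ρ_F = 0.787·2.820 − 0.84 − 0.82 = 0.559.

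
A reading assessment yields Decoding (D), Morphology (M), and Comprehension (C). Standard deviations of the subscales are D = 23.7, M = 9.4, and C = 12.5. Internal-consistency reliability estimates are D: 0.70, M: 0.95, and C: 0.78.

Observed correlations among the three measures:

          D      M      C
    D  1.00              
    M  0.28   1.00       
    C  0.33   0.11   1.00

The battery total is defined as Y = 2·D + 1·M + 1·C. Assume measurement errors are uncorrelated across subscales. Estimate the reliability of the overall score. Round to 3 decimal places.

Var(Y) = 2²·23.7² + 9.4² + 12.5² + 2·[2·23.7·9.4·0.28 + 2·23.7·12.5·0.33 + 9.4·12.5·0.11] = 2491.37 + 666.414 = 3157.78.
Under uncorrelated errors the observed covariances equal the true-score covariances, so only the own-variance terms attenuate.
True-score variance = [2²·23.7²·0.70 + 9.4²·0.95 + 12.5²·0.78] + 666.414 = 1778.55 + 666.414 = 2444.96.
Reliability = 2444.96 / 3157.78 = 0.774.

0.774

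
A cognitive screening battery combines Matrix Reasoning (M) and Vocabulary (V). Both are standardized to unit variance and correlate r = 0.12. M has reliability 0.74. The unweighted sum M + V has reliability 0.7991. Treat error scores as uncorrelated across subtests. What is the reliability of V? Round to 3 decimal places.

0.810

Var(M+V) = 2 + 2·0.12 = 2.240.
True-score variance = ρ_M + ρ_V + 2·0.12, so 0.7991 = (0.74 + ρ_V + 0.24) / 2.240.
ρ_V = 0.7991·2.240 − 0.74 − 0.24 = 0.810.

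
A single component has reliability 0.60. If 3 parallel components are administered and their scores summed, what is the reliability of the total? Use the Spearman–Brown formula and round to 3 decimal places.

0.818

ρ_k = kρ / (1 + (k−1)ρ) = 3·0.60 / (1 + 2·0.60) = 1.800 / 2.200 = 0.818.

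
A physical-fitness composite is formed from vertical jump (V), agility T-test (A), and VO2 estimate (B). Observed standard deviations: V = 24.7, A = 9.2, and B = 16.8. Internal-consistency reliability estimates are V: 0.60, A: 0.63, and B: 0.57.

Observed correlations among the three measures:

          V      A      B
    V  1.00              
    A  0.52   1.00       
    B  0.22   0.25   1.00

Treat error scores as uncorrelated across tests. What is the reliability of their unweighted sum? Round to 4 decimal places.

0.7307

Var(V+A+B) = 24.7² + 9.2² + 16.8² + 2·[24.7·9.2·0.52 + 24.7·16.8·0.22 + 9.2·16.8·0.25] = 976.97 + 496.192 = 1473.16.
Under uncorrelated errors the observed covariances equal the true-score covariances, so only the own-variance terms attenuate.
True-score variance = [24.7²·0.60 + 9.2²·0.63 + 16.8²·0.57] + 496.192 = 580.254 + 496.192 = 1076.45.
Reliability = 1076.45 / 1473.16 = 0.7307.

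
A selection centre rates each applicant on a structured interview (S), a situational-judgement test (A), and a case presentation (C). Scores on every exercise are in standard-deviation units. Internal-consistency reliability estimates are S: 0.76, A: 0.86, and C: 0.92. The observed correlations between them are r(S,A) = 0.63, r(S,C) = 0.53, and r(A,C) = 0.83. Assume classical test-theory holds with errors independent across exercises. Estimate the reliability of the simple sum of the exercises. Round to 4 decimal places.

0.9341

Var(S+A+C) = 3 + 2·[0.63 + 0.53 + 0.83] = 3 + 3.98 = 6.98.
Under uncorrelated errors the observed covariances equal the true-score covariances, so only the own-variance terms attenuate.
True-score variance = [0.76 + 0.86 + 0.92] + 3.98 = 2.54 + 3.98 = 6.52.
Reliability = 6.52 / 6.98 = 0.9341.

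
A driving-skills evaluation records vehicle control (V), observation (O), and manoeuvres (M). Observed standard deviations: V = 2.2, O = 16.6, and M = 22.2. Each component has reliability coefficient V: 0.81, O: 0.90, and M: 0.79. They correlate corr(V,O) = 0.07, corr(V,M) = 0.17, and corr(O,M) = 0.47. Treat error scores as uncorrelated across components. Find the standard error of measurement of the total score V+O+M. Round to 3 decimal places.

11.488

Var(total) = 773.24 + 368.127 = 1141.37.
True-score variance = 641.268 + 368.127 = 1009.4, so reliability = 0.8844.
Error variance = 1141.37 − 1009.4 = 131.972; SEM = √131.972 = 11.488.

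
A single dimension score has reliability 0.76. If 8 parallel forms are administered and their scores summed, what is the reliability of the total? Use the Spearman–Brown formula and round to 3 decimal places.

0.962

ρ_k = kρ / (1 + (k−1)ρ) = 8·0.76 / (1 + 7·0.76) = 6.080 / 6.320 = 0.962.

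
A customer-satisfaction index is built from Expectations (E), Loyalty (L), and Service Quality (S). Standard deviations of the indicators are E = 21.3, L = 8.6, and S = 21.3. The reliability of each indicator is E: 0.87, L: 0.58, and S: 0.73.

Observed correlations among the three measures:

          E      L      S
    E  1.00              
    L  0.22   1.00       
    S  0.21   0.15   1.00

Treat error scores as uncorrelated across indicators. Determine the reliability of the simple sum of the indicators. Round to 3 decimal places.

Var(E+L+S) = 21.3² + 8.6² + 21.3² + 2·[21.3·8.6·0.22 + 21.3·21.3·0.21 + 8.6·21.3·0.15] = 981.34 + 326.103 = 1307.44.
Under uncorrelated errors the observed covariances equal the true-score covariances, so only the own-variance terms attenuate.
True-score variance = [21.3²·0.87 + 8.6²·0.58 + 21.3²·0.73] + 326.103 = 768.801 + 326.103 = 1094.9.
Reliability = 1094.9 / 1307.44 = 0.837.

0.837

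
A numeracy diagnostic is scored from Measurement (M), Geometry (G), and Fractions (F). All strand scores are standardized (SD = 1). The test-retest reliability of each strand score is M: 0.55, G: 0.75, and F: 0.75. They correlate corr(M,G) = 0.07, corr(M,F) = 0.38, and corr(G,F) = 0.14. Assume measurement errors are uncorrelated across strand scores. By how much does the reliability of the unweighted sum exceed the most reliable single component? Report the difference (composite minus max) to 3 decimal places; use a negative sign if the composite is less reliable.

0.023

Var(sum) = 3 + 1.18 = 4.18; true-score variance = 2.05 + 1.18 = 3.23; composite reliability = 0.7727.
Max component reliability = 0.7500.
Difference = 0.7727 − 0.7500 = 0.023.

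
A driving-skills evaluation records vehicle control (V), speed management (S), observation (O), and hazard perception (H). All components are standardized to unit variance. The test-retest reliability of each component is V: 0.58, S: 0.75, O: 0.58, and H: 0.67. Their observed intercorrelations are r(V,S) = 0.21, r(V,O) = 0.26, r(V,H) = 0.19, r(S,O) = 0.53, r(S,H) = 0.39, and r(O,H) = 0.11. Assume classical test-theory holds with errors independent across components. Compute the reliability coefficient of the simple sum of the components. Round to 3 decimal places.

Var(V+S+O+H) = 4 + 2·[0.21 + 0.26 + 0.19 + 0.53 + 0.39 + 0.11] = 4 + 3.38 = 7.38.
With uncorrelated errors the cross-covariances are all true-score covariance, so they carry over unchanged; only the diagonal terms shrink to ρᵢσᵢ².
True-score variance = [0.58 + 0.75 + 0.58 + 0.67] + 3.38 = 2.58 + 3.38 = 5.96.
Reliability = 5.96 / 7.38 = 0.808.

0.808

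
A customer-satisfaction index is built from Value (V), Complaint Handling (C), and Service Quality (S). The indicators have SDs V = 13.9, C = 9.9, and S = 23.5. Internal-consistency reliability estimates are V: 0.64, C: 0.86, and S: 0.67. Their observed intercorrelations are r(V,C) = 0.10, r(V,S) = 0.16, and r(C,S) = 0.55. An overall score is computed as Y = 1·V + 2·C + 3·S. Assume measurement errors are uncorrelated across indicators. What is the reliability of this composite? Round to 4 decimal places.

0.7634

Var(Y) = 13.9² + 2²·9.9² + 3²·23.5² + 2·[2·13.9·9.9·0.10 + 3·13.9·23.5·0.16 + 6·9.9·23.5·0.55] = 5555.5 + 1904.12 = 7459.62.
With uncorrelated errors the cross-covariances are all true-score covariance, so they carry over unchanged; only the diagonal terms shrink to ρᵢσᵢ².
True-score variance = [13.9²·0.64 + 2²·9.9²·0.86 + 3²·23.5²·0.67] + 1904.12 = 3790.88 + 1904.12 = 5694.99.
Reliability = 5694.99 / 7459.62 = 0.7634.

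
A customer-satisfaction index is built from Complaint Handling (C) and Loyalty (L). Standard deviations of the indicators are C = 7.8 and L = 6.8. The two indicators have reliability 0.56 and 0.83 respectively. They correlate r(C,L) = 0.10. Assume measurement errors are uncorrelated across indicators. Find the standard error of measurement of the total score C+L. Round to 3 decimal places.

5.885

Var(total) = 107.08 + 10.608 = 117.688.
True-score variance = 72.4496 + 10.608 = 83.0576, so reliability = 0.7057.
Error variance = 117.688 − 83.0576 = 34.6304; SEM = √34.6304 = 5.885.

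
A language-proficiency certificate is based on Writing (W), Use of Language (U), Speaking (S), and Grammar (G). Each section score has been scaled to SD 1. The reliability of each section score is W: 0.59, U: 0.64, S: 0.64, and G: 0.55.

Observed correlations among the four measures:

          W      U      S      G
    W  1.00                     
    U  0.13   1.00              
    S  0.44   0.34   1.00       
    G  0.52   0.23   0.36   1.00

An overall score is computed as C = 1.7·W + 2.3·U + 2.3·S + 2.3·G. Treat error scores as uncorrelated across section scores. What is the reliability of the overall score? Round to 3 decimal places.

Var(C) = 1.7² + 2.3² + 2.3² + 2.3² + 2·[3.91·0.13 + 3.91·0.44 + 3.91·0.52 + 5.29·0.34 + 5.29·0.23 + 5.29·0.36] = 18.76 + 18.3632 = 37.1232.
Under uncorrelated errors the observed covariances equal the true-score covariances, so only the own-variance terms attenuate.
True-score variance = [1.7²·0.59 + 2.3²·0.64 + 2.3²·0.64 + 2.3²·0.55] + 18.3632 = 11.3858 + 18.3632 = 29.749.
Reliability = 29.749 / 37.1232 = 0.801.

0.801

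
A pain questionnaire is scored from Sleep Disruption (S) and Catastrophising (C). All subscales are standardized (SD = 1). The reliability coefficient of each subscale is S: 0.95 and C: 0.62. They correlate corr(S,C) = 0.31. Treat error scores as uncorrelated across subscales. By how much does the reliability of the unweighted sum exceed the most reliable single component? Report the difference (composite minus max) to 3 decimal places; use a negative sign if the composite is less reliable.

-0.114

Var(sum) = 2 + 0.62 = 2.62; true-score variance = 1.57 + 0.62 = 2.19; composite reliability = 0.8359.
Max component reliability = 0.9500.
Difference = 0.8359 − 0.9500 = -0.114.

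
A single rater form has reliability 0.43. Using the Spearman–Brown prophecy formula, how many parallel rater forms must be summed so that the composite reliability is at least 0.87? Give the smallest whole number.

k ≥ ρ*(1−ρ₁)/(ρ₁(1−ρ*)) = 0.87·0.57 / (0.43·0.13) = 8.871.
Smallest integer k = 9.

9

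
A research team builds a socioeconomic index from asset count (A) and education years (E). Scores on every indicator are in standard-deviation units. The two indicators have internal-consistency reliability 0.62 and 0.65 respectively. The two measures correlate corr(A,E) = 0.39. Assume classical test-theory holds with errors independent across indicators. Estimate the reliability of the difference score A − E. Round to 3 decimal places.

Var(A−E) = 1 + 1 − 2·0.39 = 2 − 0.78 = 1.22.
Because errors are independent across components, Cov(Tᵢ,Tⱼ) = Cov(Xᵢ,Xⱼ); the off-diagonal part of the true-score variance is the same as above.
True-score variance = [0.62 + 0.65] − 0.78 = 1.27 − 0.78 = 0.49.
Reliability = 0.49 / 1.22 = 0.402.

0.402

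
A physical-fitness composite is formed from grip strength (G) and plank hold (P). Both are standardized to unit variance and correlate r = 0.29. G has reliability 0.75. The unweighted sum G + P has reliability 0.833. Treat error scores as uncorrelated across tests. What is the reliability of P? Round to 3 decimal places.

Var(G+P) = 2 + 2·0.29 = 2.580.
True-score variance = ρ_G + ρ_P + 2·0.29, so 0.833 = (0.75 + ρ_P + 0.58) / 2.580.
ρ_P = 0.833·2.580 − 0.75 − 0.58 = 0.819.

0.819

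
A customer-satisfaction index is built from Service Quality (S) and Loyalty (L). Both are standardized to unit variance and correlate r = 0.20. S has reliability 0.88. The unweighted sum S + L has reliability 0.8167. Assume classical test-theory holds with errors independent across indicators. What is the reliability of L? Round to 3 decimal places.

Var(S+L) = 2 + 2·0.20 = 2.400.
True-score variance = ρ_S + ρ_L + 2·0.20, so 0.8167 = (0.88 + ρ_L + 0.40) / 2.400.
ρ_L = 0.8167·2.400 − 0.88 − 0.40 = 0.680.

0.680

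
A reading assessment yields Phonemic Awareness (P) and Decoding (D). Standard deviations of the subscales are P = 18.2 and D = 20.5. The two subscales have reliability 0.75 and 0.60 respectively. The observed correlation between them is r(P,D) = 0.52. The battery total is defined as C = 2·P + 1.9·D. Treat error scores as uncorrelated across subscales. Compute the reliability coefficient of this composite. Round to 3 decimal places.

0.783

Var(C) = 2²·18.2² + 1.9²·20.5² + 2·[3.8·18.2·20.5·0.52] = 2842.06 + 1474.49 = 4316.55.
With uncorrelated errors the cross-covariances are all true-score covariance, so they carry over unchanged; only the diagonal terms shrink to ρᵢσᵢ².
True-score variance = [2²·18.2²·0.75 + 1.9²·20.5²·0.60] + 1474.49 = 1903.98 + 1474.49 = 3378.47.
Reliability = 3378.47 / 4316.55 = 0.783.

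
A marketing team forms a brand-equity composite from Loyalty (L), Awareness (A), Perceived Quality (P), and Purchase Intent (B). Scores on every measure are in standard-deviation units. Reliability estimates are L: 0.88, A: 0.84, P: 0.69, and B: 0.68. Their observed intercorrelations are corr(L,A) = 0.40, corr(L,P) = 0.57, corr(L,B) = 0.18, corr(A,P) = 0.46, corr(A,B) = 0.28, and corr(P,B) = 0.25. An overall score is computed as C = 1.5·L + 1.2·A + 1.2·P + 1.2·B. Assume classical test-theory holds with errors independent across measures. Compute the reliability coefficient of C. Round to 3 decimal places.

0.896

Var(C) = 1.5² + 1.2² + 1.2² + 1.2² + 2·[1.8·0.40 + 1.8·0.57 + 1.8·0.18 + 1.44·0.46 + 1.44·0.28 + 1.44·0.25] = 6.57 + 6.9912 = 13.5612.
With uncorrelated errors the cross-covariances are all true-score covariance, so they carry over unchanged; only the diagonal terms shrink to ρᵢσᵢ².
True-score variance = [1.5²·0.88 + 1.2²·0.84 + 1.2²·0.69 + 1.2²·0.68] + 6.9912 = 5.1624 + 6.9912 = 12.1536.
Reliability = 12.1536 / 13.5612 = 0.896.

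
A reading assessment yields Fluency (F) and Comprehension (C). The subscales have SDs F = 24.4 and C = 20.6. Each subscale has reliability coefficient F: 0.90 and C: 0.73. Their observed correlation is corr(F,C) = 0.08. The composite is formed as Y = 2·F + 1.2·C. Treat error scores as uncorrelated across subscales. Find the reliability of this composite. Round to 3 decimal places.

Var(Y) = 2²·24.4² + 1.2²·20.6² + 2·[2.4·24.4·20.6·0.08] = 2992.52 + 193.014 = 3185.53.
Because errors are independent across components, Cov(Tᵢ,Tⱼ) = Cov(Xᵢ,Xⱼ); the off-diagonal part of the true-score variance is the same as above.
True-score variance = [2²·24.4²·0.90 + 1.2²·20.6²·0.73] + 193.014 = 2589.38 + 193.014 = 2782.4.
Reliability = 2782.4 / 3185.53 = 0.873.

0.873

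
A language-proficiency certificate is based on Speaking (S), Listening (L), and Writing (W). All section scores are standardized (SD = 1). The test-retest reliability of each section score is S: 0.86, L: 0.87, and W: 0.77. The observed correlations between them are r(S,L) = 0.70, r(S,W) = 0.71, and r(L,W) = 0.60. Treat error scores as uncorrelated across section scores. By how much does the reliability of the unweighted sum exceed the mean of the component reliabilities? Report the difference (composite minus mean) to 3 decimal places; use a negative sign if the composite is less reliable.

0.095

Var(sum) = 3 + 4.02 = 7.02; true-score variance = 2.5 + 4.02 = 6.52; composite reliability = 0.9288.
Mean component reliability = 0.8333.
Difference = 0.9288 − 0.8333 = 0.095.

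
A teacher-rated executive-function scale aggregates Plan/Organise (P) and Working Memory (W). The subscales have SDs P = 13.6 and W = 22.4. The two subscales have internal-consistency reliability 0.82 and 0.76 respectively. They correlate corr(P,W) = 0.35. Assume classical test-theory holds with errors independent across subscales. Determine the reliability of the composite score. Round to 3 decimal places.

Var(P+W) = 13.6² + 22.4² + 2·[13.6·22.4·0.35] = 686.72 + 213.248 = 899.968.
With uncorrelated errors the cross-covariances are all true-score covariance, so they carry over unchanged; only the diagonal terms shrink to ρᵢσᵢ².
True-score variance = [13.6²·0.82 + 22.4²·0.76] + 213.248 = 533.005 + 213.248 = 746.253.
Reliability = 746.253 / 899.968 = 0.829.

0.829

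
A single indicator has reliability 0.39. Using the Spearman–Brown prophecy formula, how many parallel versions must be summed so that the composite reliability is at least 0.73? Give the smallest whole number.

k ≥ ρ*(1−ρ₁)/(ρ₁(1−ρ*)) = 0.73·0.61 / (0.39·0.27) = 4.229.
Smallest integer k = 5.

5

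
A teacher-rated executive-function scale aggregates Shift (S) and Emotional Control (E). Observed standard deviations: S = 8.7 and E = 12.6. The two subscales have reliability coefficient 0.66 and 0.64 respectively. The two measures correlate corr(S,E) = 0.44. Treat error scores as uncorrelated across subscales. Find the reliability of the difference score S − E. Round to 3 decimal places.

Var(S−E) = 8.7² + 12.6² − 2·8.7·12.6·0.44 = 234.45 − 96.4656 = 137.984.
With uncorrelated errors the cross-covariances are all true-score covariance, so they carry over unchanged; only the diagonal terms shrink to ρᵢσᵢ².
True-score variance = [8.7²·0.66 + 12.6²·0.64] − 96.4656 = 151.562 − 96.4656 = 55.0962.
Reliability = 55.0962 / 137.984 = 0.399.

0.399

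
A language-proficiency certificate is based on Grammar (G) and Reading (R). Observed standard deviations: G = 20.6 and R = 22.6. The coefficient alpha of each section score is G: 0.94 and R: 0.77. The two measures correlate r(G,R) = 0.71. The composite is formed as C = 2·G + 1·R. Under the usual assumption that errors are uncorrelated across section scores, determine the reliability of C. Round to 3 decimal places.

Var(C) = 2²·20.6² + 22.6² + 2·[2·20.6·22.6·0.71] = 2208.2 + 1322.19 = 3530.39.
With uncorrelated errors the cross-covariances are all true-score covariance, so they carry over unchanged; only the diagonal terms shrink to ρᵢσᵢ².
True-score variance = [2²·20.6²·0.94 + 22.6²·0.77] + 1322.19 = 1988.88 + 1322.19 = 3311.07.
Reliability = 3311.07 / 3530.39 = 0.938.

0.938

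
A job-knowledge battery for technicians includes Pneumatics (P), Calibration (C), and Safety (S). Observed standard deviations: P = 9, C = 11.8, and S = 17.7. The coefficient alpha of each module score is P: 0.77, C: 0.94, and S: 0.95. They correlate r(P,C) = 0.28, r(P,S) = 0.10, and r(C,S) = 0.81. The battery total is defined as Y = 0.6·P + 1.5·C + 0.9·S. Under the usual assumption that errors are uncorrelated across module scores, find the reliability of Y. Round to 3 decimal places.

Var(Y) = 0.6²·9² + 1.5²·11.8² + 0.9²·17.7² + 2·[0.9·9·11.8·0.28 + 0.54·9·17.7·0.10 + 1.35·11.8·17.7·0.81] = 596.215 + 527.506 = 1123.72.
Because errors are independent across components, Cov(Tᵢ,Tⱼ) = Cov(Xᵢ,Xⱼ); the off-diagonal part of the true-score variance is the same as above.
True-score variance = [0.6²·9²·0.77 + 1.5²·11.8²·0.94 + 0.9²·17.7²·0.95] + 527.506 = 558.022 + 527.506 = 1085.53.
Reliability = 1085.53 / 1123.72 = 0.966.

0.966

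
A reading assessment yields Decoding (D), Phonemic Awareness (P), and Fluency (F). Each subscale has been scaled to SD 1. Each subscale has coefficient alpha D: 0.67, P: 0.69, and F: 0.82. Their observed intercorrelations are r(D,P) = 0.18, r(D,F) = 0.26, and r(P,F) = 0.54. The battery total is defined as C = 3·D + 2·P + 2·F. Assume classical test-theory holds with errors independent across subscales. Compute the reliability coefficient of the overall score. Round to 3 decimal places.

0.815

Var(C) = 3² + 2² + 2² + 2·[6·0.18 + 6·0.26 + 4·0.54] = 17 + 9.6 = 26.6.
Under uncorrelated errors the observed covariances equal the true-score covariances, so only the own-variance terms attenuate.
True-score variance = [3²·0.67 + 2²·0.69 + 2²·0.82] + 9.6 = 12.07 + 9.6 = 21.67.
Reliability = 21.67 / 26.6 = 0.815.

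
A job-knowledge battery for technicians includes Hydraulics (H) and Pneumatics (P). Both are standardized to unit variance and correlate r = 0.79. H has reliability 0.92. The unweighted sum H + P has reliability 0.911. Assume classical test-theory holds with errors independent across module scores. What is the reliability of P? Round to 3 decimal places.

Var(H+P) = 2 + 2·0.79 = 3.580.
True-score variance = ρ_H + ρ_P + 2·0.79, so 0.911 = (0.92 + ρ_P + 1.58) / 3.580.
ρ_P = 0.911·3.580 − 0.92 − 1.58 = 0.761.

0.761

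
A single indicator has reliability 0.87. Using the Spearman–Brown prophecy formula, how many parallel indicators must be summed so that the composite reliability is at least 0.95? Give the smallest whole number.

3

k ≥ ρ*(1−ρ₁)/(ρ₁(1−ρ*)) = 0.95·0.13 / (0.87·0.05) = 2.839.
Smallest integer k = 3.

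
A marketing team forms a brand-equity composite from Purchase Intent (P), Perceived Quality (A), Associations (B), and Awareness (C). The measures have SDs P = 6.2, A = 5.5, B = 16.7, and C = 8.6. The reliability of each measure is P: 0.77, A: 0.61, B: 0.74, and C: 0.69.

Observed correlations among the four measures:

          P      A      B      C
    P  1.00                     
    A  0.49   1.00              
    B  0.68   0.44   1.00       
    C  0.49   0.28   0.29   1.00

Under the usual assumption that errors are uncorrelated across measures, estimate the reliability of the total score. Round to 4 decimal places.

0.8616

Var(P+A+B+C) = 6.2² + 5.5² + 16.7² + 8.6² + 2·[6.2·5.5·0.49 + 6.2·16.7·0.68 + 6.2·8.6·0.49 + 5.5·16.7·0.44 + 5.5·8.6·0.28 + 16.7·8.6·0.29] = 421.54 + 417.102 = 838.642.
Under uncorrelated errors the observed covariances equal the true-score covariances, so only the own-variance terms attenuate.
True-score variance = [6.2²·0.77 + 5.5²·0.61 + 16.7²·0.74 + 8.6²·0.69] + 417.102 = 305.462 + 417.102 = 722.564.
Reliability = 722.564 / 838.642 = 0.8616.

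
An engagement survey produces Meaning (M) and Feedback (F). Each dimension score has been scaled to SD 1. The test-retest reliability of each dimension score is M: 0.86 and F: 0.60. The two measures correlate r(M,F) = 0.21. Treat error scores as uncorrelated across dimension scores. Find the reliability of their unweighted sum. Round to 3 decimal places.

Var(M+F) = 2 + 2·[0.21] = 2 + 0.42 = 2.42.
Because errors are independent across components, Cov(Tᵢ,Tⱼ) = Cov(Xᵢ,Xⱼ); the off-diagonal part of the true-score variance is the same as above.
True-score variance = [0.86 + 0.60] + 0.42 = 1.46 + 0.42 = 1.88.
Reliability = 1.88 / 2.42 = 0.777.

0.777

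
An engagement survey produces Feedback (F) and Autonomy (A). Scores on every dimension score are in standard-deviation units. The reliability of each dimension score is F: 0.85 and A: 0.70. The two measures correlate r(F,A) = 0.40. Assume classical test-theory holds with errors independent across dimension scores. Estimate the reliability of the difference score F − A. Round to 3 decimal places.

Var(F−A) = 1 + 1 − 2·0.40 = 2 − 0.8 = 1.2.
Under uncorrelated errors the observed covariances equal the true-score covariances, so only the own-variance terms attenuate.
True-score variance = [0.85 + 0.70] − 0.8 = 1.55 − 0.8 = 0.75.
Reliability = 0.75 / 1.2 = 0.625.

0.625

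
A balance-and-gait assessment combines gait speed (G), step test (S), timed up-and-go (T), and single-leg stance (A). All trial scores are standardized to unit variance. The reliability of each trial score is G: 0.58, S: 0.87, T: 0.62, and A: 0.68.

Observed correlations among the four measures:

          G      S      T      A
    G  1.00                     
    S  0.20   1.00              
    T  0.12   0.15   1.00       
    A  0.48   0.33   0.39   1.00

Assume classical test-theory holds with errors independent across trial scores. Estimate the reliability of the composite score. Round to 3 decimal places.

Var(G+S+T+A) = 4 + 2·[0.20 + 0.12 + 0.48 + 0.15 + 0.33 + 0.39] = 4 + 3.34 = 7.34.
Under uncorrelated errors the observed covariances equal the true-score covariances, so only the own-variance terms attenuate.
True-score variance = [0.58 + 0.87 + 0.62 + 0.68] + 3.34 = 2.75 + 3.34 = 6.09.
Reliability = 6.09 / 7.34 = 0.830.

0.830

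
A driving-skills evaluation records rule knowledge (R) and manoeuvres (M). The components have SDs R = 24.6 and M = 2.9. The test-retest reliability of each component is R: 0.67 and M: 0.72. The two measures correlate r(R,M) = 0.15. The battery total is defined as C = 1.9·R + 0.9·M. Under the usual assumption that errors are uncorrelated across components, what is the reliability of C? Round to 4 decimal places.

0.6756

Var(C) = 1.9²·24.6² + 0.9²·2.9² + 2·[1.71·24.6·2.9·0.15] = 2191.44 + 36.5974 = 2228.04.
With uncorrelated errors the cross-covariances are all true-score covariance, so they carry over unchanged; only the diagonal terms shrink to ρᵢσᵢ².
True-score variance = [1.9²·24.6²·0.67 + 0.9²·2.9²·0.72] + 36.5974 = 1468.61 + 36.5974 = 1505.2.
Reliability = 1505.2 / 2228.04 = 0.6756.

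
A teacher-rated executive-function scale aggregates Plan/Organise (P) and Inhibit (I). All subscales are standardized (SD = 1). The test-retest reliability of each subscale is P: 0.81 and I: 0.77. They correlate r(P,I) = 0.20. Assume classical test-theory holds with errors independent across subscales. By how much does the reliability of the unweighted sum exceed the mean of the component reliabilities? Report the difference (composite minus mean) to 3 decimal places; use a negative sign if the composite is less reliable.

0.035

Var(sum) = 2 + 0.4 = 2.4; true-score variance = 1.58 + 0.4 = 1.98; composite reliability = 0.8250.
Mean component reliability = 0.7900.
Difference = 0.8250 − 0.7900 = 0.035.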